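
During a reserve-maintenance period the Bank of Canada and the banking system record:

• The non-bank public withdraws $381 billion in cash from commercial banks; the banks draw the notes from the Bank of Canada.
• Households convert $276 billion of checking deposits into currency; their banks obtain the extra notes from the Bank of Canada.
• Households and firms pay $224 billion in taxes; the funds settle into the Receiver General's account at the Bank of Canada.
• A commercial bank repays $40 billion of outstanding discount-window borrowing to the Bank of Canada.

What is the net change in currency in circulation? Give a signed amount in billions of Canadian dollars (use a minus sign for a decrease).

+$657 billion

Bank of Canada balance sheet:
  Assets:      Loans to banks −$40B
  Liabilities: Bank reserves −$921B, Currency in circulation +$657B, Government deposits +$224B
Commercial banking system:
  Assets:      Reserves at CB −$921B
  Liabilities: Checkable deposits −$881B, Borrowings from CB −$40B
So the change in currency in circulation is +$657 billion.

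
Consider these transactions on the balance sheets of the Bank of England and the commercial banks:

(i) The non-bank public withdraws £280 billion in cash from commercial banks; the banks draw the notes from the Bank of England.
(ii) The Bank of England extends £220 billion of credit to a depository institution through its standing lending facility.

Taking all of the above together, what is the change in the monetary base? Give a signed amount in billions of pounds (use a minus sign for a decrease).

+£220 billion

Bank of England balance sheet:
  Assets:      Loans to banks +£220B
  Liabilities: Bank reserves −£60B, Currency in circulation +£280B
Commercial banking system:
  Assets:      Reserves at CB −£60B
  Liabilities: Checkable deposits −£280B, Borrowings from CB +£220B
Monetary base = currency + reserves: +£280B + (−£60B) = +£220 billion.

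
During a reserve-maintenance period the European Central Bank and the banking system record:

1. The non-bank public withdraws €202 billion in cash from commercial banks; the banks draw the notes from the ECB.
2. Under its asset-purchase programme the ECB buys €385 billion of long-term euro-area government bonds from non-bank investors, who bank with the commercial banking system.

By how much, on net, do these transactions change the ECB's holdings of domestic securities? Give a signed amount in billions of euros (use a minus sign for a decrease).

+€385 billion

Currency withdrawal €202 billion: the ECB's securities portfolio is untouched → 0.
Asset purchase (from non-banks) €385 billion: securities added to the ECB's portfolio → +€385B.
Net: 0 + 385 = +€385 billion.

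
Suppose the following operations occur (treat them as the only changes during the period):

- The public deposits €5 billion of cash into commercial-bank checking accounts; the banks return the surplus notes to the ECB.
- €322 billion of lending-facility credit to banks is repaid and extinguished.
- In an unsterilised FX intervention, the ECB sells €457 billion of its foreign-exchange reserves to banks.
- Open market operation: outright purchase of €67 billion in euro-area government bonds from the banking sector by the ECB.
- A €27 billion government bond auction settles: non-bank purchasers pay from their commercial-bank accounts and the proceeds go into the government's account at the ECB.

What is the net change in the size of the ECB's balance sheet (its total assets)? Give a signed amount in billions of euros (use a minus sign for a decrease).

-€712 billion

ECB balance sheet:
  Assets:      Securities +€67B, Loans to banks −€322B, Foreign assets −€457B
  Liabilities: Bank reserves −€734B, Currency in circulation −€5B, Government deposits +€27B
Commercial banking system:
  Assets:      Reserves at CB −€734B, Securities −€67B, Foreign assets +€457B
  Liabilities: Checkable deposits −€22B, Borrowings from CB −€322B
Change in total ECB assets = -€712 billion.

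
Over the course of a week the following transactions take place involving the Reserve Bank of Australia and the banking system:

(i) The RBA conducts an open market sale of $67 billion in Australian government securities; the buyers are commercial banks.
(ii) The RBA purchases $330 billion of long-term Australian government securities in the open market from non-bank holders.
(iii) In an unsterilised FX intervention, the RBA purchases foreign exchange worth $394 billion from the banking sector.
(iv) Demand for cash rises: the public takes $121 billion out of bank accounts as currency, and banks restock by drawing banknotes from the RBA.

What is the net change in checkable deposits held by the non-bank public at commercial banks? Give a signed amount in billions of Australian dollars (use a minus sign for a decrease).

RBA balance sheet:
  Assets:      Securities +$263B, Foreign assets +$394B
  Liabilities: Bank reserves +$536B, Currency in circulation +$121B
Commercial banking system:
  Assets:      Reserves at CB +$536B, Securities +$67B, Foreign assets −$394B
  Liabilities: Checkable deposits +$209B
So the change in checkable deposits held by the non-bank public at commercial banks is +$209 billion.

+$209 billion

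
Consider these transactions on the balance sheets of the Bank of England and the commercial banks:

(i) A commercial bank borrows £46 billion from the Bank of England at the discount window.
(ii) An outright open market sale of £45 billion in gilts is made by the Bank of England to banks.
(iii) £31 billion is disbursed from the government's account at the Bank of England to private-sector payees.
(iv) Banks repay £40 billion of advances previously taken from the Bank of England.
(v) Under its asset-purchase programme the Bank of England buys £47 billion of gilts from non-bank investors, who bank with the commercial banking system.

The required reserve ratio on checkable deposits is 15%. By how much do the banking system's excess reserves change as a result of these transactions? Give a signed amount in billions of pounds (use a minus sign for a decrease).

Discount-window loan £46 billion: reserves +£46B, deposits 0.
OMO sale (to banks) £45 billion: reserves −£45B, deposits 0.
Government spending £31 billion: reserves +£31B, deposits +£31B.
Discount-window repayment £40 billion: reserves −£40B, deposits 0.
Asset purchase (from non-banks) £47 billion: reserves +£47B, deposits +£47B.
Totals: Δreserves = +£39B, Δdeposits = +£78B.
Δrequired reserves = 15% × +£78B = +£11.7B.
Δexcess reserves = Δreserves − Δrequired = +£39B − (+£11.7B) = +£27.3 billion.

+£27.3 billion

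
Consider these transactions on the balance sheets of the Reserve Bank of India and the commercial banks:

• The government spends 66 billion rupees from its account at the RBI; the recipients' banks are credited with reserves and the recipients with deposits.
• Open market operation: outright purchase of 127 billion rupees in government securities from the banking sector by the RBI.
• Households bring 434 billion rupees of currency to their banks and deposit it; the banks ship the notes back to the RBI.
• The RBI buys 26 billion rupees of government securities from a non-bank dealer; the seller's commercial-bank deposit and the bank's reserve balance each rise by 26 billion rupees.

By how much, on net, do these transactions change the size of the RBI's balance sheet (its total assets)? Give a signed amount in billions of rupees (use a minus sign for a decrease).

RBI balance sheet:
  Assets:      Securities +153B
  Liabilities: Bank reserves +653B, Currency in circulation −434B, Government deposits −66B
Commercial banking system:
  Assets:      Reserves at CB +653B, Securities −127B
  Liabilities: Checkable deposits +526B
Change in total RBI assets = +153 billion.

+153 billion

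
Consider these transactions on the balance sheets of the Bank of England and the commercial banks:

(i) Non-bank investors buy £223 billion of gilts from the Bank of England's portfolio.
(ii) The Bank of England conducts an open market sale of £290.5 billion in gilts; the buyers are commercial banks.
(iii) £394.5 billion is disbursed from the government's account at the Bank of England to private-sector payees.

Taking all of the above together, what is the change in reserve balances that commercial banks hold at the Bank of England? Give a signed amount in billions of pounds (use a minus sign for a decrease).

Bank of England balance sheet:
  Assets:      Securities −£513.5B
  Liabilities: Bank reserves −£119B, Government deposits −£394.5B
So the change in reserve balances that commercial banks hold at the Bank of England is -£119 billion.

-£119 billion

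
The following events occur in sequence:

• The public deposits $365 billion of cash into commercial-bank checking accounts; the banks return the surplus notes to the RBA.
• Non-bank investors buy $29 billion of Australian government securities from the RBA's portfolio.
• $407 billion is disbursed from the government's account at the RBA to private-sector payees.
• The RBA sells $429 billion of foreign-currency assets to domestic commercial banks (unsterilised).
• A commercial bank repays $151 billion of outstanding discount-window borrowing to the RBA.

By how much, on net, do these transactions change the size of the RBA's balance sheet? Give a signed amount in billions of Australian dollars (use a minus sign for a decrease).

-$609 billion

Currency deposit $365 billion: only the composition of liabilities changes → 0.
Asset sale (to non-banks) $29 billion: an RBA asset is shed → −$29B.
Government spending $407 billion: only the composition of liabilities changes → 0.
FX sale $429 billion: an RBA asset is shed → −$429B.
Discount-window repayment $151 billion: an RBA asset is shed → −$151B.
Net: 0 − 29 + 0 − 429 − 151 = -$609 billion.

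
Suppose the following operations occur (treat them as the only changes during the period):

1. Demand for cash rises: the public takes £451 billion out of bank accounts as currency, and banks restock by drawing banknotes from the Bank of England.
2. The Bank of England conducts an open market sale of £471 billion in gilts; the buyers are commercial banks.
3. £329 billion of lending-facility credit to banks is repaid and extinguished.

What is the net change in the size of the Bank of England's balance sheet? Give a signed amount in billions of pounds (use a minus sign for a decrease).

Currency withdrawal £451 billion: only the composition of liabilities changes → 0.
OMO sale (to banks) £471 billion: a Bank of England asset is shed → −£471B.
Discount-window repayment £329 billion: a Bank of England asset is shed → −£329B.
Net: 0 − 471 − 329 = -£800 billion.

-£800 billion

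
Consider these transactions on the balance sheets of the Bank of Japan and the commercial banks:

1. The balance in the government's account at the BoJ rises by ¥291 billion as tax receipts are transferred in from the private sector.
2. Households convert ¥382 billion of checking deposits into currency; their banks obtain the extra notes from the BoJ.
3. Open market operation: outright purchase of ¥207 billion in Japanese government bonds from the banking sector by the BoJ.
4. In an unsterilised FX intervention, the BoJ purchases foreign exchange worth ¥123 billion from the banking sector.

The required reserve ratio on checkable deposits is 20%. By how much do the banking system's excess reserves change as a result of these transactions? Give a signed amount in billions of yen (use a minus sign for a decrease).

Government account inflow ¥291 billion: reserves −¥291B, deposits −¥291B.
Currency withdrawal ¥382 billion: reserves −¥382B, deposits −¥382B.
OMO purchase (from banks) ¥207 billion: reserves +¥207B, deposits 0.
FX purchase ¥123 billion: reserves +¥123B, deposits 0.
Totals: Δreserves = −¥343B, Δdeposits = −¥673B.
Δrequired reserves = 20% × −¥673B = −¥134.6B.
Δexcess reserves = Δreserves − Δrequired = −¥343B − (−¥134.6B) = -¥208.4 billion.

-¥208.4 billion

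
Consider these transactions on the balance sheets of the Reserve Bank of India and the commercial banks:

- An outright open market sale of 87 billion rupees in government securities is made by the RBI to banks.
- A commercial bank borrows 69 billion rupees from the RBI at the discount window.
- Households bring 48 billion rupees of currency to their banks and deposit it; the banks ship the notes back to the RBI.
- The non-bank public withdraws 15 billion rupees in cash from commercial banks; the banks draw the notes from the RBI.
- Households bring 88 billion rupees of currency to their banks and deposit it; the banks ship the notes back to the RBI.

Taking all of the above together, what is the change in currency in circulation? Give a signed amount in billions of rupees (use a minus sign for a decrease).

RBI balance sheet:
  Assets:      Securities −87B, Loans to banks +69B
  Liabilities: Bank reserves +103B, Currency in circulation −121B
Commercial banking system:
  Assets:      Reserves at CB +103B, Securities +87B
  Liabilities: Checkable deposits +121B, Borrowings from CB +69B
So the change in currency in circulation is -121 billion.

-121 billion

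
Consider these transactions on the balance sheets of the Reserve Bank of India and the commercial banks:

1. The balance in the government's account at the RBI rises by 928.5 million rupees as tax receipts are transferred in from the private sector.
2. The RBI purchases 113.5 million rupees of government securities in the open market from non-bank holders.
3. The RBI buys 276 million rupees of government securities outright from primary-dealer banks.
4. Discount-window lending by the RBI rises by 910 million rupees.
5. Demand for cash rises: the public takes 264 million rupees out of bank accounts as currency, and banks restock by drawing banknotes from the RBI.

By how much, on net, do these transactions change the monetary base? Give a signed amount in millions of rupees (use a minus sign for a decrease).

+371 million

RBI balance sheet:
  Assets:      Securities +389.5M, Loans to banks +910M
  Liabilities: Bank reserves +107M, Currency in circulation +264M, Government deposits +928.5M
Commercial banking system:
  Assets:      Reserves at CB +107M, Securities −276M
  Liabilities: Checkable deposits −1079M, Borrowings from CB +910M
Monetary base = currency + reserves: +264M + (+107M) = +371 million.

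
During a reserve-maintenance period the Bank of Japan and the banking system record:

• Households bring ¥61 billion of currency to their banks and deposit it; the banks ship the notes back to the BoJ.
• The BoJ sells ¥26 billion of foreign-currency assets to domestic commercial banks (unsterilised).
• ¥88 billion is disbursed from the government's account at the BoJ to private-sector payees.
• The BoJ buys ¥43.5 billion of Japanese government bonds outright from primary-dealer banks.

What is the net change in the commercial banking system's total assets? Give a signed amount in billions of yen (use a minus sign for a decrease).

+¥149 billion

BoJ balance sheet:
  Assets:      Securities +¥43.5B, Foreign assets −¥26B
  Liabilities: Bank reserves +¥166.5B, Currency in circulation −¥61B, Government deposits −¥88B
Commercial banking system:
  Assets:      Reserves at CB +¥166.5B, Securities −¥43.5B, Foreign assets +¥26B
  Liabilities: Checkable deposits +¥149B
Change in total bank assets = +¥149 billion.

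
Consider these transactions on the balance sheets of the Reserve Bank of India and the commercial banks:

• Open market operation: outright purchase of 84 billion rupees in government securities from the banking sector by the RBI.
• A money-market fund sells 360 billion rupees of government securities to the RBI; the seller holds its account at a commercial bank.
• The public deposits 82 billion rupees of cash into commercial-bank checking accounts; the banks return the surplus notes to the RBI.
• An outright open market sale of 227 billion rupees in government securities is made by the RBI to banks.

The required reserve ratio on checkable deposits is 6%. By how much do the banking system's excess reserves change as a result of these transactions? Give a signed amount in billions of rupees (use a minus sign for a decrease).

+272.48 billion

OMO purchase (from banks) 84 billion rupees: reserves +84B, deposits 0.
Asset purchase (from non-banks) 360 billion rupees: reserves +360B, deposits +360B.
Currency deposit 82 billion rupees: reserves +82B, deposits +82B.
OMO sale (to banks) 227 billion rupees: reserves −227B, deposits 0.
Totals: Δreserves = +299B, Δdeposits = +442B.
Δrequired reserves = 6% × +442B = +26.52B.
Δexcess reserves = Δreserves − Δrequired = +299B − (+26.52B) = +272.48 billion.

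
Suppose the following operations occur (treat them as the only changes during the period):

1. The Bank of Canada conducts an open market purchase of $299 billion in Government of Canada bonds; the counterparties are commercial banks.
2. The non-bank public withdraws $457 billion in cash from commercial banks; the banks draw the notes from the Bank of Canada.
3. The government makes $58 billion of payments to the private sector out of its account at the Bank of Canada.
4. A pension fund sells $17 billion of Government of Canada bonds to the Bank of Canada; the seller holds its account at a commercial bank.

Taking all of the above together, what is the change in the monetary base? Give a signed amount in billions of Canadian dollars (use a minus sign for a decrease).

+$374 billion

Bank of Canada balance sheet:
  Assets:      Securities +$316B
  Liabilities: Bank reserves −$83B, Currency in circulation +$457B, Government deposits −$58B
Monetary base = currency + reserves: +$457B + (−$83B) = +$374 billion.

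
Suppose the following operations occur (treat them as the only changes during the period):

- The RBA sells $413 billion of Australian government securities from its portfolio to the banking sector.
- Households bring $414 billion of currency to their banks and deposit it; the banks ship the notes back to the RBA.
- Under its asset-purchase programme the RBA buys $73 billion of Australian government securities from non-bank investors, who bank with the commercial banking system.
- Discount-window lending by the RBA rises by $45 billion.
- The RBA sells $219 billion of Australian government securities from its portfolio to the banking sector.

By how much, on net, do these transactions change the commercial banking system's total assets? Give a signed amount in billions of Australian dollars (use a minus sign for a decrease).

+$532 billion

RBA balance sheet:
  Assets:      Securities −$559B, Loans to banks +$45B
  Liabilities: Bank reserves −$100B, Currency in circulation −$414B
Commercial banking system:
  Assets:      Reserves at CB −$100B, Securities +$632B
  Liabilities: Checkable deposits +$487B, Borrowings from CB +$45B
Change in total bank assets = +$532 billion.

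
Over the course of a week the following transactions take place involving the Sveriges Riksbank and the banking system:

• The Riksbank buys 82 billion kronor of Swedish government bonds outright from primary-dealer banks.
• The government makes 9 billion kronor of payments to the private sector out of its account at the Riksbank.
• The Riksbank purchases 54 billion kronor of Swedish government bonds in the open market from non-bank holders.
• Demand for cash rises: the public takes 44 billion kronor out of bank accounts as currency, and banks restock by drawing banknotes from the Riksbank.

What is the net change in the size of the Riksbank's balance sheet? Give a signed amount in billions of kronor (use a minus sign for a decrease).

+136 billion

OMO purchase (from banks) 82 billion kronor: a Riksbank asset is acquired → +82B.
Government spending 9 billion kronor: only the composition of liabilities changes → 0.
Asset purchase (from non-banks) 54 billion kronor: a Riksbank asset is acquired → +54B.
Currency withdrawal 44 billion kronor: only the composition of liabilities changes → 0.
Net: 82 + 0 + 54 + 0 = +136 billion.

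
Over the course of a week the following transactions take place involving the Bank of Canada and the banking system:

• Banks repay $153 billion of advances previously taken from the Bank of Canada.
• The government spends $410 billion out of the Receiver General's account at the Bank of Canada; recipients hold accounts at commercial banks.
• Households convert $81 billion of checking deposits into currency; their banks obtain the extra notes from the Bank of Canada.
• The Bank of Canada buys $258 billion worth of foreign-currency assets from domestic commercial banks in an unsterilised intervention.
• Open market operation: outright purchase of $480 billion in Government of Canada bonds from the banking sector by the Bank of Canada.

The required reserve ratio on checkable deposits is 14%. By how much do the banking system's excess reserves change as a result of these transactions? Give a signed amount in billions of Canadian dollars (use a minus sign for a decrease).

+$867.94 billion

Discount-window repayment $153 billion: reserves −$153B, deposits 0.
Government spending $410 billion: reserves +$410B, deposits +$410B.
Currency withdrawal $81 billion: reserves −$81B, deposits −$81B.
FX purchase $258 billion: reserves +$258B, deposits 0.
OMO purchase (from banks) $480 billion: reserves +$480B, deposits 0.
Totals: Δreserves = +$914B, Δdeposits = +$329B.
Δrequired reserves = 14% × +$329B = +$46.06B.
Δexcess reserves = Δreserves − Δrequired = +$914B − (+$46.06B) = +$867.94 billion.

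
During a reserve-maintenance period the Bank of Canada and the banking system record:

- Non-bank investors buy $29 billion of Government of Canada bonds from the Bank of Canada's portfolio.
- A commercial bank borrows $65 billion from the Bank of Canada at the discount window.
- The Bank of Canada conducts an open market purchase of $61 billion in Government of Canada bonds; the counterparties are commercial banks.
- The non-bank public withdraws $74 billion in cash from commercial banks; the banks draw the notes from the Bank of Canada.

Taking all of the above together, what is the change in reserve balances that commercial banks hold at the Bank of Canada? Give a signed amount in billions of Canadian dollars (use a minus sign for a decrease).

Asset sale (to non-banks) $29 billion: the non-bank buyers' banks settle from reserves → −$29B.
Discount-window loan $65 billion: the loan is credited to the bank's reserve account → +$65B.
OMO purchase (from banks) $61 billion: the Bank of Canada pays by crediting reserve accounts → +$61B.
Currency withdrawal $74 billion: banks swap reserves for currency → −$74B.
Net: −29 + 65 + 61 − 74 = +$23 billion.

+$23 billion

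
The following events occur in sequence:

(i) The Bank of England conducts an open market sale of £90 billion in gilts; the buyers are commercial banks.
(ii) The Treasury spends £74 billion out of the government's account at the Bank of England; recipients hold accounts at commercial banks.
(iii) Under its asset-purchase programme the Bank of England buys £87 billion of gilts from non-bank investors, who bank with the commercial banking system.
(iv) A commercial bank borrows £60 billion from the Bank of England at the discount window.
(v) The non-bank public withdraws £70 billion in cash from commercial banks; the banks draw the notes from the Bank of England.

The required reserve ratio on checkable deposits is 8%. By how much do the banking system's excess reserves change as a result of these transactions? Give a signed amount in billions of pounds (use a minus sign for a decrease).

OMO sale (to banks) £90 billion: reserves −£90B, deposits 0.
Government spending £74 billion: reserves +£74B, deposits +£74B.
Asset purchase (from non-banks) £87 billion: reserves +£87B, deposits +£87B.
Discount-window loan £60 billion: reserves +£60B, deposits 0.
Currency withdrawal £70 billion: reserves −£70B, deposits −£70B.
Totals: Δreserves = +£61B, Δdeposits = +£91B.
Δrequired reserves = 8% × +£91B = +£7.28B.
Δexcess reserves = Δreserves − Δrequired = +£61B − (+£7.28B) = +£53.72 billion.

+£53.72 billion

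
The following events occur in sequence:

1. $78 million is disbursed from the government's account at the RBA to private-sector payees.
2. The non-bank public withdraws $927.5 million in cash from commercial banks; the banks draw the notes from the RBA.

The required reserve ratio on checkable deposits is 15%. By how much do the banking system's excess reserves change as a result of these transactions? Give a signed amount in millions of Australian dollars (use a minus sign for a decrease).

-$722.075 million

Government spending $78 million: reserves +$78M, deposits +$78M.
Currency withdrawal $927.5 million: reserves −$927.5M, deposits −$927.5M.
Totals: Δreserves = −$849.5M, Δdeposits = −$849.5M.
Δrequired reserves = 15% × −$849.5M = −$127.425M.
Δexcess reserves = Δreserves − Δrequired = −$849.5M − (−$127.425M) = -$722.075 million.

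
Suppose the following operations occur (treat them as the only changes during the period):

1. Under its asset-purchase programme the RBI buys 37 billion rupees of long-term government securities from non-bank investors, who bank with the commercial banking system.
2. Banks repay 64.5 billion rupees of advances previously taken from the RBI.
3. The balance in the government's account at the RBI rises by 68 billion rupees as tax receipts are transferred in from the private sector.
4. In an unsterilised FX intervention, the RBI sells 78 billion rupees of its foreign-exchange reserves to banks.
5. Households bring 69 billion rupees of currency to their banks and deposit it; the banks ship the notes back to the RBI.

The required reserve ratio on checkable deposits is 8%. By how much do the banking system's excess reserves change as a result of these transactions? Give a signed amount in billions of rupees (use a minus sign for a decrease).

Asset purchase (from non-banks) 37 billion rupees: reserves +37B, deposits +37B.
Discount-window repayment 64.5 billion rupees: reserves −64.5B, deposits 0.
Government account inflow 68 billion rupees: reserves −68B, deposits −68B.
FX sale 78 billion rupees: reserves −78B, deposits 0.
Currency deposit 69 billion rupees: reserves +69B, deposits +69B.
Totals: Δreserves = −104.5B, Δdeposits = +38B.
Δrequired reserves = 8% × +38B = +3.04B.
Δexcess reserves = Δreserves − Δrequired = −104.5B − (+3.04B) = -107.54 billion.

-107.54 billion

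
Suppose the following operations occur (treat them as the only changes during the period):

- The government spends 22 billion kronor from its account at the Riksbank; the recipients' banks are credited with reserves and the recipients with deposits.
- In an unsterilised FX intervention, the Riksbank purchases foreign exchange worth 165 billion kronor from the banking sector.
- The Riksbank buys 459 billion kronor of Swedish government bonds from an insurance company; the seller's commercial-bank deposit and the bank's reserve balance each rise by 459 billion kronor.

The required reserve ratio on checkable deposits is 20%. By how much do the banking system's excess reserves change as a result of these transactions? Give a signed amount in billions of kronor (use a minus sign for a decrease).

+549.8 billion

Government spending 22 billion kronor: reserves +22B, deposits +22B.
FX purchase 165 billion kronor: reserves +165B, deposits 0.
Asset purchase (from non-banks) 459 billion kronor: reserves +459B, deposits +459B.
Totals: Δreserves = +646B, Δdeposits = +481B.
Δrequired reserves = 20% × +481B = +96.2B.
Δexcess reserves = Δreserves − Δrequired = +646B − (+96.2B) = +549.8 billion.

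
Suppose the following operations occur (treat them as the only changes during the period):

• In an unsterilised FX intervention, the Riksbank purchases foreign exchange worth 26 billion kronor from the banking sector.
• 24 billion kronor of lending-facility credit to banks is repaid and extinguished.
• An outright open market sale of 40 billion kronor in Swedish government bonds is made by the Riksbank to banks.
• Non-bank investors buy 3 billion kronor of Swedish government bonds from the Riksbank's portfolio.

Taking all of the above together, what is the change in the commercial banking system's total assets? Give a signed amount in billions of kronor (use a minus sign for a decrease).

Riksbank balance sheet:
  Assets:      Securities −43B, Loans to banks −24B, Foreign assets +26B
  Liabilities: Bank reserves −41B
Commercial banking system:
  Assets:      Reserves at CB −41B, Securities +40B, Foreign assets −26B
  Liabilities: Checkable deposits −3B, Borrowings from CB −24B
Change in total bank assets = -27 billion.

-27 billion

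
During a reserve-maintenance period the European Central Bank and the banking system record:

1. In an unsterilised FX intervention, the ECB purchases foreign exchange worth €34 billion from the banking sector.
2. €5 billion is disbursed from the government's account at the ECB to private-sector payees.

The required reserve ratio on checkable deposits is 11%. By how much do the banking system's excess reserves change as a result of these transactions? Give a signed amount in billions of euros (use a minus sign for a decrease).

+€38.45 billion

FX purchase €34 billion: reserves +€34B, deposits 0.
Government spending €5 billion: reserves +€5B, deposits +€5B.
Totals: Δreserves = +€39B, Δdeposits = +€5B.
Δrequired reserves = 11% × +€5B = +€0.55B.
Δexcess reserves = Δreserves − Δrequired = +€39B − (+€0.55B) = +€38.45 billion.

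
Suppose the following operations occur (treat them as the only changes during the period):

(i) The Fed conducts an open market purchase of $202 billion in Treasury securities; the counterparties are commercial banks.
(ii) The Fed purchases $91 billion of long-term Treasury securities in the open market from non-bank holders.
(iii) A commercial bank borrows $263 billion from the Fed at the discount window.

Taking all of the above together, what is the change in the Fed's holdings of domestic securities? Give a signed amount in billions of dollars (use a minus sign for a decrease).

+$293 billion

OMO purchase (from banks) $202 billion: securities added to the Fed's portfolio → +$202B.
Asset purchase (from non-banks) $91 billion: securities added to the Fed's portfolio → +$91B.
Discount-window loan $263 billion: the Fed's securities portfolio is untouched → 0.
Net: 202 + 91 + 0 = +$293 billion.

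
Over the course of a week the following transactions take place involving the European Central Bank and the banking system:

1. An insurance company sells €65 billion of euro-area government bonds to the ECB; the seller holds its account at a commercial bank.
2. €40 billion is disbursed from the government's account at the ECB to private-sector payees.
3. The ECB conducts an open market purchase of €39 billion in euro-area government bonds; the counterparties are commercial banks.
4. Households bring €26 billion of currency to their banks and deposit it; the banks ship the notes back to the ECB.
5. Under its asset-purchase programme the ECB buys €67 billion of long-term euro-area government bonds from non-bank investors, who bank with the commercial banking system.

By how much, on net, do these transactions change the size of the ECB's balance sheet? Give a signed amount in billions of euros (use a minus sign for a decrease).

+€171 billion

ECB balance sheet:
  Assets:      Securities +€171B
  Liabilities: Bank reserves +€237B, Currency in circulation −€26B, Government deposits −€40B
Commercial banking system:
  Assets:      Reserves at CB +€237B, Securities −€39B
  Liabilities: Checkable deposits +€198B
Change in total ECB assets = +€171 billion.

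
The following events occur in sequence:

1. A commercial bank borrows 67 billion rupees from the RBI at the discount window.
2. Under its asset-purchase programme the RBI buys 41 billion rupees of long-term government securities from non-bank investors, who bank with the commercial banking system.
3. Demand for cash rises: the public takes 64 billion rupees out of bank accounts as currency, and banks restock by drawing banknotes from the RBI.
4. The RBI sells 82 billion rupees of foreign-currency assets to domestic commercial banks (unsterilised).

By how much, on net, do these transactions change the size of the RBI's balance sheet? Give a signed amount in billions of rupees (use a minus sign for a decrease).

RBI balance sheet:
  Assets:      Securities +41B, Loans to banks +67B, Foreign assets −82B
  Liabilities: Bank reserves −38B, Currency in circulation +64B
Change in total RBI assets = +26 billion.

+26 billion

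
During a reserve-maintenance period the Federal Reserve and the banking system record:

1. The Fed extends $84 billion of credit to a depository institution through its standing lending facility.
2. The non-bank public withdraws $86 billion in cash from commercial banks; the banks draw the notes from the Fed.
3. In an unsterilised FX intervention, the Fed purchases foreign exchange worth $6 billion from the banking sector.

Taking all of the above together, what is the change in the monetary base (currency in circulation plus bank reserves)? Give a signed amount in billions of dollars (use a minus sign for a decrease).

+$90 billion

Fed balance sheet:
  Assets:      Loans to banks +$84B, Foreign assets +$6B
  Liabilities: Bank reserves +$4B, Currency in circulation +$86B
Monetary base = currency + reserves: +$86B + (+$4B) = +$90 billion.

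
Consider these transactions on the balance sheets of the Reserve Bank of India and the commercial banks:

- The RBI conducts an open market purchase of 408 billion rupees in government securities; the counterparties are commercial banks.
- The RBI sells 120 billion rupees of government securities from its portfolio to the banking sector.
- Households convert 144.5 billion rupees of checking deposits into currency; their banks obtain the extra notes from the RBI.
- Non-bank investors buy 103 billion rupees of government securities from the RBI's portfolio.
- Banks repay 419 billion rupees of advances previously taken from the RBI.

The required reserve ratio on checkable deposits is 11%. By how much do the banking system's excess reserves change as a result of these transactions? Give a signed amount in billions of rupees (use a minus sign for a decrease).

-351.275 billion

OMO purchase (from banks) 408 billion rupees: reserves +408B, deposits 0.
OMO sale (to banks) 120 billion rupees: reserves −120B, deposits 0.
Currency withdrawal 144.5 billion rupees: reserves −144.5B, deposits −144.5B.
Asset sale (to non-banks) 103 billion rupees: reserves −103B, deposits −103B.
Discount-window repayment 419 billion rupees: reserves −419B, deposits 0.
Totals: Δreserves = −378.5B, Δdeposits = −247.5B.
Δrequired reserves = 11% × −247.5B = −27.225B.
Δexcess reserves = Δreserves − Δrequired = −378.5B − (−27.225B) = -351.275 billion.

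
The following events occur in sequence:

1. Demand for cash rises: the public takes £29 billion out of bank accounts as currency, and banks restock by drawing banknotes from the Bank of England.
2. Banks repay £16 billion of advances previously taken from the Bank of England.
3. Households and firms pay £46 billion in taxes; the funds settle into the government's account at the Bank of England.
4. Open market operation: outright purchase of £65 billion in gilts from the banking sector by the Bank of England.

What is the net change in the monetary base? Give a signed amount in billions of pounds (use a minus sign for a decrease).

+£3 billion

Bank of England balance sheet:
  Assets:      Securities +£65B, Loans to banks −£16B
  Liabilities: Bank reserves −£26B, Currency in circulation +£29B, Government deposits +£46B
Commercial banking system:
  Assets:      Reserves at CB −£26B, Securities −£65B
  Liabilities: Checkable deposits −£75B, Borrowings from CB −£16B
Monetary base = currency + reserves: +£29B + (−£26B) = +£3 billion.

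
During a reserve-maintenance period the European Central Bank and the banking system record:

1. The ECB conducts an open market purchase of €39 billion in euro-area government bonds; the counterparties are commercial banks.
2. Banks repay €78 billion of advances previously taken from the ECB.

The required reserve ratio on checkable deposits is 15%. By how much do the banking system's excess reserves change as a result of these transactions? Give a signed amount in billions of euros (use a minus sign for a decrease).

OMO purchase (from banks) €39 billion: reserves +€39B, deposits 0.
Discount-window repayment €78 billion: reserves −€78B, deposits 0.
Totals: Δreserves = −€39B, Δdeposits = 0.
Δrequired reserves = 15% × 0 = 0.
Δexcess reserves = Δreserves − Δrequired = −€39B − (0) = -€39 billion.

-€39 billion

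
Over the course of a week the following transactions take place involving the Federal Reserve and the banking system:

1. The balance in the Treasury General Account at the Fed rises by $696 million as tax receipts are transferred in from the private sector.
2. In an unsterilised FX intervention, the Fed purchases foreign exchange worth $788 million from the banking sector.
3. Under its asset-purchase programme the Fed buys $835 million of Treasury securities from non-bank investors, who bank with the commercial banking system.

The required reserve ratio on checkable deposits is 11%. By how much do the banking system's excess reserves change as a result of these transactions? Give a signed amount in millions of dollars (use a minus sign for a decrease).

+$911.71 million

Government account inflow $696 million: reserves −$696M, deposits −$696M.
FX purchase $788 million: reserves +$788M, deposits 0.
Asset purchase (from non-banks) $835 million: reserves +$835M, deposits +$835M.
Totals: Δreserves = +$927M, Δdeposits = +$139M.
Δrequired reserves = 11% × +$139M = +$15.29M.
Δexcess reserves = Δreserves − Δrequired = +$927M − (+$15.29M) = +$911.71 million.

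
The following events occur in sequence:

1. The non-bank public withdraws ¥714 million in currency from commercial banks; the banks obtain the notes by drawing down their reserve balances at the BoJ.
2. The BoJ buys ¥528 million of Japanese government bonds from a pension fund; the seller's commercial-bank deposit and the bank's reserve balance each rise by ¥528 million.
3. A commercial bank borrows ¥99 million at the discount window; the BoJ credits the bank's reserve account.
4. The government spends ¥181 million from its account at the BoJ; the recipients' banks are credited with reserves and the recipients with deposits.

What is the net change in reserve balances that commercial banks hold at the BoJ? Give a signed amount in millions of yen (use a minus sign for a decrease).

+¥94 million

BoJ balance sheet:
  Assets:      Securities +¥528M, Loans to banks +¥99M
  Liabilities: Bank reserves +¥94M, Currency in circulation +¥714M, Government deposits −¥181M
Commercial banking system:
  Assets:      Reserves at CB +¥94M
  Liabilities: Checkable deposits −¥5M, Borrowings from CB +¥99M
So the change in reserve balances that commercial banks hold at the BoJ is +¥94 million.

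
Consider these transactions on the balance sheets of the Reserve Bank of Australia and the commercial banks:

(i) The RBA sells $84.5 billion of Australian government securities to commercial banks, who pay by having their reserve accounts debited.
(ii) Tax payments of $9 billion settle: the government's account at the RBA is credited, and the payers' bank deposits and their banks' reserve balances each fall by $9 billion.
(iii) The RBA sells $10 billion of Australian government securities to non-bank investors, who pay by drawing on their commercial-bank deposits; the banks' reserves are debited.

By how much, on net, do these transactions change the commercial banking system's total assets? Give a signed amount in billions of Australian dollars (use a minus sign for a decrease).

OMO sale (to banks) $84.5 billion: just an asset swap on bank balance sheets → 0.
Government account inflow $9 billion: bank balance sheets shrink → −$9B.
Asset sale (to non-banks) $10 billion: bank balance sheets shrink → −$10B.
Net: 0 − 9 − 10 = -$19 billion.

-$19 billion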